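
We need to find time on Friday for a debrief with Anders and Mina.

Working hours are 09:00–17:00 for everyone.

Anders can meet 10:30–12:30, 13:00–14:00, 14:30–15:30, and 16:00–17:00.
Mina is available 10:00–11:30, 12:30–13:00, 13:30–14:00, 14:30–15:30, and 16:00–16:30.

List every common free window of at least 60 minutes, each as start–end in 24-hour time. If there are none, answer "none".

10:30–11:30, 14:30–15:30

Anders ∩ Mina: 10:30–11:30, 13:30–14:00, 14:30–15:30, 16:00–16:30.
Windows ≥ 60 min: 10:30–11:30, 14:30–15:30.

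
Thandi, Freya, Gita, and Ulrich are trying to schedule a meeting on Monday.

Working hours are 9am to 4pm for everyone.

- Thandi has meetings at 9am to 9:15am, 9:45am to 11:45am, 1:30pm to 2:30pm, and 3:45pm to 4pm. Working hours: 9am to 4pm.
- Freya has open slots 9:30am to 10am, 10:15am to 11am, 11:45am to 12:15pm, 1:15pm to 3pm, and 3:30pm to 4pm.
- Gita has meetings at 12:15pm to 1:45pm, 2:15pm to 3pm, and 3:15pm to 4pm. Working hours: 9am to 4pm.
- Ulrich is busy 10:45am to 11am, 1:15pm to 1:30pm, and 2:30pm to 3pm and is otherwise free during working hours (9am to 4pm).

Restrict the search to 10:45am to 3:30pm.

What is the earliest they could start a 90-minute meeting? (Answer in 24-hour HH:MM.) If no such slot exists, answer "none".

Thandi free within 09:00–16:00: 09:15–09:45, 11:45–13:30, 14:30–15:45.
Gita free within 09:00–16:00: 09:00–12:15, 13:45–14:15, 15:00–15:15.
Ulrich free within 09:00–16:00: 09:00–10:45, 11:00–13:15, 13:30–14:30, 15:00–16:00.
Thandi ∩ Freya: 09:30–09:45, 11:45–12:15, 13:15–13:30, 14:30–15:00, 15:30–15:45.
Thandi ∩ Freya ∩ Gita: 09:30–09:45, 11:45–12:15.
Thandi ∩ Freya ∩ Gita ∩ Ulrich: 09:30–09:45, 11:45–12:15.
Restricted to 10:45–15:30: 11:45–12:15.
Windows ≥ 90 min: (none).

none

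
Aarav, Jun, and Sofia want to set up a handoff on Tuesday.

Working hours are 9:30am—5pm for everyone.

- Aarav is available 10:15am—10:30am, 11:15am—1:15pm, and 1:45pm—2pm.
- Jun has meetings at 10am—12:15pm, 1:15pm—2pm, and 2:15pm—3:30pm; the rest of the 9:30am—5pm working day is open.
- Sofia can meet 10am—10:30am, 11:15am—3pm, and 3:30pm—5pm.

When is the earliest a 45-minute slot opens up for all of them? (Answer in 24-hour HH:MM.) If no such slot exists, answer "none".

Jun free within 09:30–17:00: 09:30–10:00, 12:15–13:15, 14:00–14:15, 15:30–17:00.
Aarav ∩ Jun: 12:15–13:15.
Aarav ∩ Jun ∩ Sofia: 12:15–13:15.
Windows ≥ 45 min: 12:15–13:15.
Earliest such window starts at 12:15.

12:15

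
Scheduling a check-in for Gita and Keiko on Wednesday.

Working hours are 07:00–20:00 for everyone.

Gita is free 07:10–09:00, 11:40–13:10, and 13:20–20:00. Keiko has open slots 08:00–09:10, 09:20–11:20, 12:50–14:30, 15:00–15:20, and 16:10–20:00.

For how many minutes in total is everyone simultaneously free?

Gita ∩ Keiko: 08:00–09:00, 12:50–13:10, 13:20–14:30, 15:00–15:20, 16:10–20:00.
Total common minutes: 60 + 20 + 70 + 20 + 230 = 400.

400 minutes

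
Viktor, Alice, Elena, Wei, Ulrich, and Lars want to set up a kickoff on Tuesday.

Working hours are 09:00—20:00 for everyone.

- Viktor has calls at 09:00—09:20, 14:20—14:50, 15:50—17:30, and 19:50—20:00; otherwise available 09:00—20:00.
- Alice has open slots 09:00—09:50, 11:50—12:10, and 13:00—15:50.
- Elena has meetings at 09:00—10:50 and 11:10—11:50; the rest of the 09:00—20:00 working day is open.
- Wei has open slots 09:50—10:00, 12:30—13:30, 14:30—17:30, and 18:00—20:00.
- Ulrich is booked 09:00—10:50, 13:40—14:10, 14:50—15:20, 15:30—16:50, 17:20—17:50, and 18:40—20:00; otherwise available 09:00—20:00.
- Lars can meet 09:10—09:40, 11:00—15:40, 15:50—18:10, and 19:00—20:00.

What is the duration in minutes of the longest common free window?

30 minutes

Viktor free within 09:00–20:00: 09:20–14:20, 14:50–15:50, 17:30–19:50.
Elena free within 09:00–20:00: 10:50–11:10, 11:50–20:00.
Ulrich free within 09:00–20:00: 10:50–13:40, 14:10–14:50, 15:20–15:30, 16:50–17:20, 17:50–18:40.
Viktor ∩ Alice: 09:20–09:50, 11:50–12:10, 13:00–14:20, 14:50–15:50.
Viktor ∩ Alice ∩ Elena: 11:50–12:10, 13:00–14:20, 14:50–15:50.
Viktor ∩ Alice ∩ Elena ∩ Wei: 13:00–13:30, 14:50–15:50.
Viktor ∩ Alice ∩ Elena ∩ Wei ∩ Ulrich: 13:00–13:30, 15:20–15:30.
Viktor ∩ Alice ∩ Elena ∩ Wei ∩ Ulrich ∩ Lars: 13:00–13:30, 15:20–15:30.
Common window lengths: 30, 10 min; longest is 30.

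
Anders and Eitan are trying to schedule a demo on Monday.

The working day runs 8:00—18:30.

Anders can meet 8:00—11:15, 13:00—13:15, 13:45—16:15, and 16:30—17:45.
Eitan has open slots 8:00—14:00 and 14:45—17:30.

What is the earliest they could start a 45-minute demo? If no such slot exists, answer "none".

Anders ∩ Eitan: 08:00–11:15, 13:00–13:15, 13:45–14:00, 14:45–16:15, 16:30–17:30.
Windows ≥ 45 min: 08:00–11:15, 14:45–16:15, 16:30–17:30.
Earliest such window starts at 08:00.

08:00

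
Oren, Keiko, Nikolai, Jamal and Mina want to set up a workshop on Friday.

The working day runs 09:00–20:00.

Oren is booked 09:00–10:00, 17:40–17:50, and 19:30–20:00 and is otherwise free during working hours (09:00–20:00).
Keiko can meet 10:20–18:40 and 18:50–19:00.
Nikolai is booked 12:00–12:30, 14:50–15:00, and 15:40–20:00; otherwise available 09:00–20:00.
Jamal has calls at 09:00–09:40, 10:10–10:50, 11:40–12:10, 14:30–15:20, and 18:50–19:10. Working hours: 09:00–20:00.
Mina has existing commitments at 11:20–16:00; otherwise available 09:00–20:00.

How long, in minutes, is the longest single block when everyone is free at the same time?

Oren free within 09:00–20:00: 10:00–17:40, 17:50–19:30.
Nikolai free within 09:00–20:00: 09:00–12:00, 12:30–14:50, 15:00–15:40.
Jamal free within 09:00–20:00: 09:40–10:10, 10:50–11:40, 12:10–14:30, 15:20–18:50, 19:10–20:00.
Mina free within 09:00–20:00: 09:00–11:20, 16:00–20:00.
Oren ∩ Keiko: 10:20–17:40, 17:50–18:40, 18:50–19:00.
Oren ∩ Keiko ∩ Nikolai: 10:20–12:00, 12:30–14:50, 15:00–15:40.
Oren ∩ Keiko ∩ Nikolai ∩ Jamal: 10:50–11:40, 12:30–14:30, 15:20–15:40.
Oren ∩ Keiko ∩ Nikolai ∩ Jamal ∩ Mina: 10:50–11:20.
Single common window of 30 minutes.

30 minutes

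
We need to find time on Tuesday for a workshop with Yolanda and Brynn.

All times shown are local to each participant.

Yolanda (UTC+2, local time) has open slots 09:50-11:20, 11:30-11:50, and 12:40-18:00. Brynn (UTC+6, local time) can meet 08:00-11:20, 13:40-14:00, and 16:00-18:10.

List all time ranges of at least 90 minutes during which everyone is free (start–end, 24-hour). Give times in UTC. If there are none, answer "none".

10:40–12:10

Yolanda → UTC: 07:50–09:20, 09:30–09:50, 10:40–16:00.
Brynn → UTC: 02:00–05:20, 07:40–08:00, 10:00–12:10.
Yolanda ∩ Brynn: 07:50–08:00, 10:40–12:10.
Windows ≥ 90 min: 10:40–12:10.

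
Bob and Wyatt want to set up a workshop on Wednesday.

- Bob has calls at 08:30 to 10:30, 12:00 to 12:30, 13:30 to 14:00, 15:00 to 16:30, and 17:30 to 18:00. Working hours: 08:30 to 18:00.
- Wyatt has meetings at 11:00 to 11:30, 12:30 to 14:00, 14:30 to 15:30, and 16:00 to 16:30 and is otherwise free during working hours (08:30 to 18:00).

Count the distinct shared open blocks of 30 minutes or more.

Bob free within 08:30–18:00: 10:30–12:00, 12:30–13:30, 14:00–15:00, 16:30–17:30.
Wyatt free within 08:30–18:00: 08:30–11:00, 11:30–12:30, 14:00–14:30, 15:30–16:00, 16:30–18:00.
Bob ∩ Wyatt: 10:30–11:00, 11:30–12:00, 14:00–14:30, 16:30–17:30.
Windows ≥ 30 min: 10:30–11:00, 11:30–12:00, 14:00–14:30, 16:30–17:30.
That's 4 windows.

4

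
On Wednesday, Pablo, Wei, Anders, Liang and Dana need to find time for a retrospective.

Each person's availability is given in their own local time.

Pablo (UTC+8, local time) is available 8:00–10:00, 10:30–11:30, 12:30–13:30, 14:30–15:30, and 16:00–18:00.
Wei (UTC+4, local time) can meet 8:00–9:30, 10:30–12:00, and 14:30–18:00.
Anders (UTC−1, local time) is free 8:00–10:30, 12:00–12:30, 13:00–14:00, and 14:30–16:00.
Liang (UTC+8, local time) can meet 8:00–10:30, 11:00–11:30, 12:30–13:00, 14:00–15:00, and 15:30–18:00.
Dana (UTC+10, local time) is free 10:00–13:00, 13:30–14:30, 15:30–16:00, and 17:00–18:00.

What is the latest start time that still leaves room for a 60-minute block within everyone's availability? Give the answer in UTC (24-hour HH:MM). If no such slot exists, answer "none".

none

Pablo → UTC: 00:00–02:00, 02:30–03:30, 04:30–05:30, 06:30–07:30, 08:00–10:00.
Wei → UTC: 04:00–05:30, 06:30–08:00, 10:30–14:00.
Anders → UTC: 09:00–11:30, 13:00–13:30, 14:00–15:00, 15:30–17:00.
Liang → UTC: 00:00–02:30, 03:00–03:30, 04:30–05:00, 06:00–07:00, 07:30–10:00.
Dana → UTC: 00:00–03:00, 03:30–04:30, 05:30–06:00, 07:00–08:00.
Pablo ∩ Wei: 04:30–05:30, 06:30–07:30.
Pablo ∩ Wei ∩ Anders: (none).
Pablo ∩ Wei ∩ Anders ∩ Liang: (none).
Pablo ∩ Wei ∩ Anders ∩ Liang ∩ Dana: (none).
Windows ≥ 60 min: (none).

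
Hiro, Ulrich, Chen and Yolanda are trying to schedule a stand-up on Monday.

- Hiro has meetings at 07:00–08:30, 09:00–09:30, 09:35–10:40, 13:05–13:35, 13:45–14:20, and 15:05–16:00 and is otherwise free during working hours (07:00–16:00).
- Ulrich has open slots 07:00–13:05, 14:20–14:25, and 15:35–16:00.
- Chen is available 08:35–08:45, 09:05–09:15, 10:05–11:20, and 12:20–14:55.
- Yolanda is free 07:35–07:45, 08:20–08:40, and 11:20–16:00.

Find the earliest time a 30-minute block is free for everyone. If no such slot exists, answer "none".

12:20

Hiro free within 07:00–16:00: 08:30–09:00, 09:30–09:35, 10:40–13:05, 13:35–13:45, 14:20–15:05.
Hiro ∩ Ulrich: 08:30–09:00, 09:30–09:35, 10:40–13:05, 14:20–14:25.
Hiro ∩ Ulrich ∩ Chen: 08:35–08:45, 10:40–11:20, 12:20–13:05, 14:20–14:25.
Hiro ∩ Ulrich ∩ Chen ∩ Yolanda: 08:35–08:40, 12:20–13:05, 14:20–14:25.
Windows ≥ 30 min: 12:20–13:05.
Earliest such window starts at 12:20.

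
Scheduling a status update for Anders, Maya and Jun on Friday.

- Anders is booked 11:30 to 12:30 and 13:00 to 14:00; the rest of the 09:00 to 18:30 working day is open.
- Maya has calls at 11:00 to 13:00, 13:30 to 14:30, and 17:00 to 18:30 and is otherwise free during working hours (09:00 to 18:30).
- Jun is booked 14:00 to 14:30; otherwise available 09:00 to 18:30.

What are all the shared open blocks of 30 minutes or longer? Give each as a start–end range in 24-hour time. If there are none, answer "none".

09:00–11:00, 14:30–17:00

Anders free within 09:00–18:30: 09:00–11:30, 12:30–13:00, 14:00–18:30.
Maya free within 09:00–18:30: 09:00–11:00, 13:00–13:30, 14:30–17:00.
Jun free within 09:00–18:30: 09:00–14:00, 14:30–18:30.
Anders ∩ Maya: 09:00–11:00, 14:30–17:00.
Anders ∩ Maya ∩ Jun: 09:00–11:00, 14:30–17:00.
Windows ≥ 30 min: 09:00–11:00, 14:30–17:00.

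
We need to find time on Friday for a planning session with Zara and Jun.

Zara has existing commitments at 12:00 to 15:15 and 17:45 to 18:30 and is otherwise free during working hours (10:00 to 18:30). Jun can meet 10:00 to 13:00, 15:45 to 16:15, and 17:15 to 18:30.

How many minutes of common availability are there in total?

Zara free within 10:00–18:30: 10:00–12:00, 15:15–17:45.
Zara ∩ Jun: 10:00–12:00, 15:45–16:15, 17:15–17:45.
Total common minutes: 120 + 30 + 30 = 180.

180 minutes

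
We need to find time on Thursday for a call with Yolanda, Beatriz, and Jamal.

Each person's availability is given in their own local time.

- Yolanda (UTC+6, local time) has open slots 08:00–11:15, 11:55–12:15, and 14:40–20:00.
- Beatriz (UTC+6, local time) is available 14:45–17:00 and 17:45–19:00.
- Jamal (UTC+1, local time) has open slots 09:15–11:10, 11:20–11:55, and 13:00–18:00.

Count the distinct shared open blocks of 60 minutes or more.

Yolanda → UTC: 02:00–05:15, 05:55–06:15, 08:40–14:00.
Beatriz → UTC: 08:45–11:00, 11:45–13:00.
Jamal → UTC: 08:15–10:10, 10:20–10:55, 12:00–17:00.
Yolanda ∩ Beatriz: 08:45–11:00, 11:45–13:00.
Yolanda ∩ Beatriz ∩ Jamal: 08:45–10:10, 10:20–10:55, 12:00–13:00.
Windows ≥ 60 min: 08:45–10:10, 12:00–13:00.
That's 2 windows.

2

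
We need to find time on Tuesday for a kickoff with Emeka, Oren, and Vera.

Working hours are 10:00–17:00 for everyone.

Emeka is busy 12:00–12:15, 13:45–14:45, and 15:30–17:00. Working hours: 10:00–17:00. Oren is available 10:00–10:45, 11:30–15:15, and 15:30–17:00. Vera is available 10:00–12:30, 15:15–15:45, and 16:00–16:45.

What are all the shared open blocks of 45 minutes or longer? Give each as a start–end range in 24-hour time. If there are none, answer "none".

Emeka free within 10:00–17:00: 10:00–12:00, 12:15–13:45, 14:45–15:30.
Emeka ∩ Oren: 10:00–10:45, 11:30–12:00, 12:15–13:45, 14:45–15:15.
Emeka ∩ Oren ∩ Vera: 10:00–10:45, 11:30–12:00, 12:15–12:30.
Windows ≥ 45 min: 10:00–10:45.

10:00–10:45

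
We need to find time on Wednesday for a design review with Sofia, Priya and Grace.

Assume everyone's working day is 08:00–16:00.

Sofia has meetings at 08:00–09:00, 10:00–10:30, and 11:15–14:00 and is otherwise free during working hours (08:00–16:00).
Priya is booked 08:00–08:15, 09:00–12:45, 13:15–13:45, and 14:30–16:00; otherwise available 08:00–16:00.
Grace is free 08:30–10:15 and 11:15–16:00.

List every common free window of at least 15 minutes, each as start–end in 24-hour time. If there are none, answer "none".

14:00–14:30

Sofia free within 08:00–16:00: 09:00–10:00, 10:30–11:15, 14:00–16:00.
Priya free within 08:00–16:00: 08:15–09:00, 12:45–13:15, 13:45–14:30.
Sofia ∩ Priya: 14:00–14:30.
Sofia ∩ Priya ∩ Grace: 14:00–14:30.
Windows ≥ 15 min: 14:00–14:30.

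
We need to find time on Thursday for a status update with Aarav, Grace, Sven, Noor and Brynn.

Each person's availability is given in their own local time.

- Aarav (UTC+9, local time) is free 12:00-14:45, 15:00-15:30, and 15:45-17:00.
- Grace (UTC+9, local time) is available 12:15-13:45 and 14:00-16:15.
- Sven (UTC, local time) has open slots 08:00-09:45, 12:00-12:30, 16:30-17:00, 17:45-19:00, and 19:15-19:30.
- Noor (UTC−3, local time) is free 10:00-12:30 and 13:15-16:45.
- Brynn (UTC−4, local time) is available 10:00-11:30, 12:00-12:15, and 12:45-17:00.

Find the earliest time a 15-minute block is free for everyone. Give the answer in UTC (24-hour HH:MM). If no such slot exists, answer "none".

Aarav → UTC: 03:00–05:45, 06:00–06:30, 06:45–08:00.
Grace → UTC: 03:15–04:45, 05:00–07:15.
Sven → UTC: 08:00–09:45, 12:00–12:30, 16:30–17:00, 17:45–19:00, 19:15–19:30.
Noor → UTC: 13:00–15:30, 16:15–19:45.
Brynn → UTC: 14:00–15:30, 16:00–16:15, 16:45–21:00.
Aarav ∩ Grace: 03:15–04:45, 05:00–05:45, 06:00–06:30, 06:45–07:15.
Aarav ∩ Grace ∩ Sven: (none).
Aarav ∩ Grace ∩ Sven ∩ Noor: (none).
Aarav ∩ Grace ∩ Sven ∩ Noor ∩ Brynn: (none).
Windows ≥ 15 min: (none).

none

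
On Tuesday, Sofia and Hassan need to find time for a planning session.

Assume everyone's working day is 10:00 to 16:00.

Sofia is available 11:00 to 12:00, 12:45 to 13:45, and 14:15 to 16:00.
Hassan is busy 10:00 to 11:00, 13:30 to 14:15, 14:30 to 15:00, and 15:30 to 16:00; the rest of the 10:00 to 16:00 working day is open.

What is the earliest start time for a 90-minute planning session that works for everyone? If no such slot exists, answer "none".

Hassan free within 10:00–16:00: 11:00–13:30, 14:15–14:30, 15:00–15:30.
Sofia ∩ Hassan: 11:00–12:00, 12:45–13:30, 14:15–14:30, 15:00–15:30.
Windows ≥ 90 min: (none).

none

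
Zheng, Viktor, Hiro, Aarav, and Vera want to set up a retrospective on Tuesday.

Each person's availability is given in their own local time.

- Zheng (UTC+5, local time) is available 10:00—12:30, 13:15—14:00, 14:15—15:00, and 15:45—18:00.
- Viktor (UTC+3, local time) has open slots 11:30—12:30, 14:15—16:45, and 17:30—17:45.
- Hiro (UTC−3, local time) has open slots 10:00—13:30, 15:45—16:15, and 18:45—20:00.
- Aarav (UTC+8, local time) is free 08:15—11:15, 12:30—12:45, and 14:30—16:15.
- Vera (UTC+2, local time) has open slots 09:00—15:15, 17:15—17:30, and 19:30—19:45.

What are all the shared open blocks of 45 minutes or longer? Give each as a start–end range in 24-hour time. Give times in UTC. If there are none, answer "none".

none

Zheng → UTC: 05:00–07:30, 08:15–09:00, 09:15–10:00, 10:45–13:00.
Viktor → UTC: 08:30–09:30, 11:15–13:45, 14:30–14:45.
Hiro → UTC: 13:00–16:30, 18:45–19:15, 21:45–23:00.
Aarav → UTC: 00:15–03:15, 04:30–04:45, 06:30–08:15.
Vera → UTC: 07:00–13:15, 15:15–15:30, 17:30–17:45.
Zheng ∩ Viktor: 08:30–09:00, 09:15–09:30, 11:15–13:00.
Zheng ∩ Viktor ∩ Hiro: (none).
Zheng ∩ Viktor ∩ Hiro ∩ Aarav: (none).
Zheng ∩ Viktor ∩ Hiro ∩ Aarav ∩ Vera: (none).
Windows ≥ 45 min: (none).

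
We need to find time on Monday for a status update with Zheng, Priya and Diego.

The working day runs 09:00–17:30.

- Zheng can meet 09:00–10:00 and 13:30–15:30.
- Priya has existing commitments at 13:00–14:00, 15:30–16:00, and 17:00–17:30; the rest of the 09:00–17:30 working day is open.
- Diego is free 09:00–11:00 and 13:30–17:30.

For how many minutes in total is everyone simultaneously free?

Priya free within 09:00–17:30: 09:00–13:00, 14:00–15:30, 16:00–17:00.
Zheng ∩ Priya: 09:00–10:00, 14:00–15:30.
Zheng ∩ Priya ∩ Diego: 09:00–10:00, 14:00–15:30.
Total common minutes: 60 + 90 = 150.

150 minutes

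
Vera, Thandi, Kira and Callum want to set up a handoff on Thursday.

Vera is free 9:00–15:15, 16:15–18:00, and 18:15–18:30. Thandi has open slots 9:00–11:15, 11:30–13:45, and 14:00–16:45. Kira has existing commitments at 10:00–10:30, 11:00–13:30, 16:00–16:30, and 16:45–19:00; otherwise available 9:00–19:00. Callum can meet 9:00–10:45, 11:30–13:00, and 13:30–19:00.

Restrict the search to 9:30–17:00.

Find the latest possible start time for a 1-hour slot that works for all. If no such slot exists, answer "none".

Kira free within 09:00–19:00: 09:00–10:00, 10:30–11:00, 13:30–16:00, 16:30–16:45.
Vera ∩ Thandi: 09:00–11:15, 11:30–13:45, 14:00–15:15, 16:15–16:45.
Vera ∩ Thandi ∩ Kira: 09:00–10:00, 10:30–11:00, 13:30–13:45, 14:00–15:15, 16:30–16:45.
Vera ∩ Thandi ∩ Kira ∩ Callum: 09:00–10:00, 10:30–10:45, 13:30–13:45, 14:00–15:15, 16:30–16:45.
Restricted to 09:30–17:00: 09:30–10:00, 10:30–10:45, 13:30–13:45, 14:00–15:15, 16:30–16:45.
Windows ≥ 60 min: 14:00–15:15.
Latest start in the last window 14:00–15:15 is 15:15 − 60 min = 14:15.

14:15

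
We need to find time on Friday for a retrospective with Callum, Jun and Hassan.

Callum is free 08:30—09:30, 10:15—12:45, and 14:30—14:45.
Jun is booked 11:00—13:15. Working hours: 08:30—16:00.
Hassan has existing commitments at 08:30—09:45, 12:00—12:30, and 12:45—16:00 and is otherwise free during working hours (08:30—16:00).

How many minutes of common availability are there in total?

45 minutes

Jun free within 08:30–16:00: 08:30–11:00, 13:15–16:00.
Hassan free within 08:30–16:00: 09:45–12:00, 12:30–12:45.
Callum ∩ Jun: 08:30–09:30, 10:15–11:00, 14:30–14:45.
Callum ∩ Jun ∩ Hassan: 10:15–11:00.
Total common minutes: 45.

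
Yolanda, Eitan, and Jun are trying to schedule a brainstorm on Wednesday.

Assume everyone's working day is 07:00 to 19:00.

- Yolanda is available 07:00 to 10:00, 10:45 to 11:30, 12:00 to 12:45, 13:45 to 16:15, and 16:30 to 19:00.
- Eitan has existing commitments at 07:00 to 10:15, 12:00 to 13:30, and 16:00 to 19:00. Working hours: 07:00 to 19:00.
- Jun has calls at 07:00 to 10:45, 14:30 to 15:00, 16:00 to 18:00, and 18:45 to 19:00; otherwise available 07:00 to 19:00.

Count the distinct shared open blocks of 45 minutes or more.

3

Eitan free within 07:00–19:00: 10:15–12:00, 13:30–16:00.
Jun free within 07:00–19:00: 10:45–14:30, 15:00–16:00, 18:00–18:45.
Yolanda ∩ Eitan: 10:45–11:30, 13:45–16:00.
Yolanda ∩ Eitan ∩ Jun: 10:45–11:30, 13:45–14:30, 15:00–16:00.
Windows ≥ 45 min: 10:45–11:30, 13:45–14:30, 15:00–16:00.
That's 3 windows.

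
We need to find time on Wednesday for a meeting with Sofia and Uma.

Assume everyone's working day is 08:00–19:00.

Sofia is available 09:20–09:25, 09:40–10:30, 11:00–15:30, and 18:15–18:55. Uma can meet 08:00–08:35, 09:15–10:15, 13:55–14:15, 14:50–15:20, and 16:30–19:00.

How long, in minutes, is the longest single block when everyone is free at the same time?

40 minutes

Sofia ∩ Uma: 09:20–09:25, 09:40–10:15, 13:55–14:15, 14:50–15:20, 18:15–18:55.
Common window lengths: 5, 35, 20, 30, 40 min; longest is 40.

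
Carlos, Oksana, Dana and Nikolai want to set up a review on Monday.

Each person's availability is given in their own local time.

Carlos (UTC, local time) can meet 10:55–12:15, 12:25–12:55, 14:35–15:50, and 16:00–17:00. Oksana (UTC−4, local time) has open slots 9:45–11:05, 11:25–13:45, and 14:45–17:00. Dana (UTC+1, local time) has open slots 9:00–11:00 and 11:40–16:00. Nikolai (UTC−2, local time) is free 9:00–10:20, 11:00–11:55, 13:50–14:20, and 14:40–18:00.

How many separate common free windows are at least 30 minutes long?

Carlos → UTC: 10:55–12:15, 12:25–12:55, 14:35–15:50, 16:00–17:00.
Oksana → UTC: 13:45–15:05, 15:25–17:45, 18:45–21:00.
Dana → UTC: 08:00–10:00, 10:40–15:00.
Nikolai → UTC: 11:00–12:20, 13:00–13:55, 15:50–16:20, 16:40–20:00.
Carlos ∩ Oksana: 14:35–15:05, 15:25–15:50, 16:00–17:00.
Carlos ∩ Oksana ∩ Dana: 14:35–15:00.
Carlos ∩ Oksana ∩ Dana ∩ Nikolai: (none).
Windows ≥ 30 min: (none).
That's 0 windows.

0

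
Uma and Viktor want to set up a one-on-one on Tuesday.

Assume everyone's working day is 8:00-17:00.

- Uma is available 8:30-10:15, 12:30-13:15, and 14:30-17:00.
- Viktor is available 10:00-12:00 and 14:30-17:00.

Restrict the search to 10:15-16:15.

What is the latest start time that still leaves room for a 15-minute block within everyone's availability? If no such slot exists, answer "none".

16:00

Uma ∩ Viktor: 10:00–10:15, 14:30–17:00.
Restricted to 10:15–16:15: 14:30–16:15.
Windows ≥ 15 min: 14:30–16:15.
Latest start in the last window 14:30–16:15 is 16:15 − 15 min = 16:00.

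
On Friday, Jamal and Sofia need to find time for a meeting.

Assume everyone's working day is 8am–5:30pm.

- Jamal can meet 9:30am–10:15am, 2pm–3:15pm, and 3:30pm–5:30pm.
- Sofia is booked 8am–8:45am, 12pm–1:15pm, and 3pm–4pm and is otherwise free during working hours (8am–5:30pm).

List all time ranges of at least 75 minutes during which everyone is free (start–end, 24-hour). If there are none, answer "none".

16:00–17:30

Sofia free within 08:00–17:30: 08:45–12:00, 13:15–15:00, 16:00–17:30.
Jamal ∩ Sofia: 09:30–10:15, 14:00–15:00, 16:00–17:30.
Windows ≥ 75 min: 16:00–17:30.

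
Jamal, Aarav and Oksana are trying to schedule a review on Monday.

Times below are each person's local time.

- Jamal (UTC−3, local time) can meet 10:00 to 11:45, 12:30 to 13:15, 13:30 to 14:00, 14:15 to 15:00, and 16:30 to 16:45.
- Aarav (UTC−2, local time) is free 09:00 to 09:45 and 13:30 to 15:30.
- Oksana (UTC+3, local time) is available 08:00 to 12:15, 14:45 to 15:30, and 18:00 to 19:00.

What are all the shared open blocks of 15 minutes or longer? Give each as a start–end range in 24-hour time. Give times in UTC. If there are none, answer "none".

15:30–16:00

Jamal → UTC: 13:00–14:45, 15:30–16:15, 16:30–17:00, 17:15–18:00, 19:30–19:45.
Aarav → UTC: 11:00–11:45, 15:30–17:30.
Oksana → UTC: 05:00–09:15, 11:45–12:30, 15:00–16:00.
Jamal ∩ Aarav: 15:30–16:15, 16:30–17:00, 17:15–17:30.
Jamal ∩ Aarav ∩ Oksana: 15:30–16:00.
Windows ≥ 15 min: 15:30–16:00.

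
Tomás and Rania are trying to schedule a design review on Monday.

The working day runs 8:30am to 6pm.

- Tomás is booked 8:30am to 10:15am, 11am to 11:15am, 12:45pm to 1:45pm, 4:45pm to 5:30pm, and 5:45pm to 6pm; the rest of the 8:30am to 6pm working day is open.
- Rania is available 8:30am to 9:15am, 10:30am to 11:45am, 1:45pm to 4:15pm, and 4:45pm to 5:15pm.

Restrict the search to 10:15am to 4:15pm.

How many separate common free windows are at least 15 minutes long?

Tomás free within 08:30–18:00: 10:15–11:00, 11:15–12:45, 13:45–16:45, 17:30–17:45.
Tomás ∩ Rania: 10:30–11:00, 11:15–11:45, 13:45–16:15.
Restricted to 10:15–16:15: 10:30–11:00, 11:15–11:45, 13:45–16:15.
Windows ≥ 15 min: 10:30–11:00, 11:15–11:45, 13:45–16:15.
That's 3 windows.

3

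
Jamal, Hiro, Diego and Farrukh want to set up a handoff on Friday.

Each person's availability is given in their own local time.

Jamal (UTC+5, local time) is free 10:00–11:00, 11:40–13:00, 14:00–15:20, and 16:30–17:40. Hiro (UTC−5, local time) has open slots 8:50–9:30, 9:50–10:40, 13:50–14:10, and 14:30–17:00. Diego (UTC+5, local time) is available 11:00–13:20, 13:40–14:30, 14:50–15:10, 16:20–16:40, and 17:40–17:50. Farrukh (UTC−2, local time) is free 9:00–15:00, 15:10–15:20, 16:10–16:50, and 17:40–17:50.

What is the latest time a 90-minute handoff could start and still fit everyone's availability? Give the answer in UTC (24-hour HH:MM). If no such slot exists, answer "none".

Jamal → UTC: 05:00–06:00, 06:40–08:00, 09:00–10:20, 11:30–12:40.
Hiro → UTC: 13:50–14:30, 14:50–15:40, 18:50–19:10, 19:30–22:00.
Diego → UTC: 06:00–08:20, 08:40–09:30, 09:50–10:10, 11:20–11:40, 12:40–12:50.
Farrukh → UTC: 11:00–17:00, 17:10–17:20, 18:10–18:50, 19:40–19:50.
Jamal ∩ Hiro: (none).
Jamal ∩ Hiro ∩ Diego: (none).
Jamal ∩ Hiro ∩ Diego ∩ Farrukh: (none).
Windows ≥ 90 min: (none).

none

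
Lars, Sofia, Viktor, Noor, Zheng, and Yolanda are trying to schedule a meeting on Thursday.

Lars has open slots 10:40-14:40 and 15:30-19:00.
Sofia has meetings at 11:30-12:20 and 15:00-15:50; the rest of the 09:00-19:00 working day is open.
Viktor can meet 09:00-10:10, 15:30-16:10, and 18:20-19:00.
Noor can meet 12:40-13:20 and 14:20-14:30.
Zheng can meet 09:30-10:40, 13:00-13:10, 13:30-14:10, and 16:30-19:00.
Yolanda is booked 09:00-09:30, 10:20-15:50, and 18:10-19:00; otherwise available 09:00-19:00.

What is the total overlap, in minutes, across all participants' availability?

Sofia free within 09:00–19:00: 09:00–11:30, 12:20–15:00, 15:50–19:00.
Yolanda free within 09:00–19:00: 09:30–10:20, 15:50–18:10.
Lars ∩ Sofia: 10:40–11:30, 12:20–14:40, 15:50–19:00.
Lars ∩ Sofia ∩ Viktor: 15:50–16:10, 18:20–19:00.
Lars ∩ Sofia ∩ Viktor ∩ Noor: (none).
Lars ∩ Sofia ∩ Viktor ∩ Noor ∩ Zheng: (none).
Lars ∩ Sofia ∩ Viktor ∩ Noor ∩ Zheng ∩ Yolanda: (none).
Total common minutes: 0.

0 minutes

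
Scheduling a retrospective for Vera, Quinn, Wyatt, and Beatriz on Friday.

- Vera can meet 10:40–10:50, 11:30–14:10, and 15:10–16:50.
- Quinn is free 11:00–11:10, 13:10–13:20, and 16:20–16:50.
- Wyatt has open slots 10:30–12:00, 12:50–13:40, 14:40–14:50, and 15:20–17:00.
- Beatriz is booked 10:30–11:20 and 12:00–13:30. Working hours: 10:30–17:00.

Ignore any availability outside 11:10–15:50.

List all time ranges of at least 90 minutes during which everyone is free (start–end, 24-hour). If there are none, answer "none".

Beatriz free within 10:30–17:00: 11:20–12:00, 13:30–17:00.
Vera ∩ Quinn: 13:10–13:20, 16:20–16:50.
Vera ∩ Quinn ∩ Wyatt: 13:10–13:20, 16:20–16:50.
Vera ∩ Quinn ∩ Wyatt ∩ Beatriz: 16:20–16:50.
Restricted to 11:10–15:50: (none).
Windows ≥ 90 min: (none).

none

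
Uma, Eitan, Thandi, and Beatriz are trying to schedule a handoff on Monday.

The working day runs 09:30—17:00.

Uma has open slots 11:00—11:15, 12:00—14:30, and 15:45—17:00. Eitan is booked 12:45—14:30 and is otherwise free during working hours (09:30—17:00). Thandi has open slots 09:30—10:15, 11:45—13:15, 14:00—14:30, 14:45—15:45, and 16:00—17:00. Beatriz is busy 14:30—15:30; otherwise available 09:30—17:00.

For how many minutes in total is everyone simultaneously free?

Eitan free within 09:30–17:00: 09:30–12:45, 14:30–17:00.
Beatriz free within 09:30–17:00: 09:30–14:30, 15:30–17:00.
Uma ∩ Eitan: 11:00–11:15, 12:00–12:45, 15:45–17:00.
Uma ∩ Eitan ∩ Thandi: 12:00–12:45, 16:00–17:00.
Uma ∩ Eitan ∩ Thandi ∩ Beatriz: 12:00–12:45, 16:00–17:00.
Total common minutes: 45 + 60 = 105.

105 minutes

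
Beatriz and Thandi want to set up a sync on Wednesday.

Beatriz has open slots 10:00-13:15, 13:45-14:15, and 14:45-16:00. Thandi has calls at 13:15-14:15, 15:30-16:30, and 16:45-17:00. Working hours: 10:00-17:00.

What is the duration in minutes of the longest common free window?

195 minutes

Thandi free within 10:00–17:00: 10:00–13:15, 14:15–15:30, 16:30–16:45.
Beatriz ∩ Thandi: 10:00–13:15, 14:45–15:30.
Common window lengths: 195, 45 min; longest is 195.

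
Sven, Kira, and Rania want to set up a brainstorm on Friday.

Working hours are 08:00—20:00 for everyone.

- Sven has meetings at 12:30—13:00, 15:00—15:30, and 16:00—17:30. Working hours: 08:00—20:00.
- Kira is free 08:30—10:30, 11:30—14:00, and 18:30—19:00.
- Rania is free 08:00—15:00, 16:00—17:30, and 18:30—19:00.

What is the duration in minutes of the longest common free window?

120 minutes

Sven free within 08:00–20:00: 08:00–12:30, 13:00–15:00, 15:30–16:00, 17:30–20:00.
Sven ∩ Kira: 08:30–10:30, 11:30–12:30, 13:00–14:00, 18:30–19:00.
Sven ∩ Kira ∩ Rania: 08:30–10:30, 11:30–12:30, 13:00–14:00, 18:30–19:00.
Common window lengths: 120, 60, 60, 30 min; longest is 120.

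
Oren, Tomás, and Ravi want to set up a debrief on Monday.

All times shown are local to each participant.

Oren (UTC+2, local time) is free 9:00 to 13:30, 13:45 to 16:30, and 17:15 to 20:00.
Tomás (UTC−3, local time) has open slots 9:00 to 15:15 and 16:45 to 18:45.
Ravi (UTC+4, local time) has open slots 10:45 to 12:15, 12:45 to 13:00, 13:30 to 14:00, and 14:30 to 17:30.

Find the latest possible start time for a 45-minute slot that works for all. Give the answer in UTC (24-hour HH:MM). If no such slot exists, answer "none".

12:45

Oren → UTC: 07:00–11:30, 11:45–14:30, 15:15–18:00.
Tomás → UTC: 12:00–18:15, 19:45–21:45.
Ravi → UTC: 06:45–08:15, 08:45–09:00, 09:30–10:00, 10:30–13:30.
Oren ∩ Tomás: 12:00–14:30, 15:15–18:00.
Oren ∩ Tomás ∩ Ravi: 12:00–13:30.
Windows ≥ 45 min: 12:00–13:30.
Latest start in the last window 12:00–13:30 is 13:30 − 45 min = 12:45.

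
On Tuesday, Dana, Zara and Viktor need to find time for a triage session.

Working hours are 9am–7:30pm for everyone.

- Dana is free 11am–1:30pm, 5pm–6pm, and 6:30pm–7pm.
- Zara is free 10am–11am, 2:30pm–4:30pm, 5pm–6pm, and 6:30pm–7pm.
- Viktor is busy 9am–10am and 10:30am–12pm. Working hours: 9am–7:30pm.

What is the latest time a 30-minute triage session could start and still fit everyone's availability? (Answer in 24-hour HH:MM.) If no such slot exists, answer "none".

Viktor free within 09:00–19:30: 10:00–10:30, 12:00–19:30.
Dana ∩ Zara: 17:00–18:00, 18:30–19:00.
Dana ∩ Zara ∩ Viktor: 17:00–18:00, 18:30–19:00.
Windows ≥ 30 min: 17:00–18:00, 18:30–19:00.
Latest start in the last window 18:30–19:00 is 19:00 − 30 min = 18:30.

18:30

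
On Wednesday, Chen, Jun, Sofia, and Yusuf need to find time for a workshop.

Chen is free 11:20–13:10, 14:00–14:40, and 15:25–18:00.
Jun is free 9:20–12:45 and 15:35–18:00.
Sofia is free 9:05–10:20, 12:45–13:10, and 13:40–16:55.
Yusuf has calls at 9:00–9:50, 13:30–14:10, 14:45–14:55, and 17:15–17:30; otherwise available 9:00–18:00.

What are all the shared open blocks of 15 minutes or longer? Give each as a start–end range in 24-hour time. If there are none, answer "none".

15:35–16:55

Yusuf free within 09:00–18:00: 09:50–13:30, 14:10–14:45, 14:55–17:15, 17:30–18:00.
Chen ∩ Jun: 11:20–12:45, 15:35–18:00.
Chen ∩ Jun ∩ Sofia: 15:35–16:55.
Chen ∩ Jun ∩ Sofia ∩ Yusuf: 15:35–16:55.
Windows ≥ 15 min: 15:35–16:55.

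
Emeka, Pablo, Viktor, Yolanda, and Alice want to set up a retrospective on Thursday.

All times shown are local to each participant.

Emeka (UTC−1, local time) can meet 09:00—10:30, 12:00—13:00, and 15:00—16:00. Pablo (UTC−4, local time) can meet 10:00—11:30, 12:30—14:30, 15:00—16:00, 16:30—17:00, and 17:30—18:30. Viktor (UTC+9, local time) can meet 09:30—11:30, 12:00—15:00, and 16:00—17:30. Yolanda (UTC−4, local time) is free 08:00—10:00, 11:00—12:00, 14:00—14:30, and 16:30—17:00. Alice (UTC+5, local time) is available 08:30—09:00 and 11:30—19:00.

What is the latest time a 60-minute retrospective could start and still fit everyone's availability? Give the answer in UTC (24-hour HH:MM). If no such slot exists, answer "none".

Emeka → UTC: 10:00–11:30, 13:00–14:00, 16:00–17:00.
Pablo → UTC: 14:00–15:30, 16:30–18:30, 19:00–20:00, 20:30–21:00, 21:30–22:30.
Viktor → UTC: 00:30–02:30, 03:00–06:00, 07:00–08:30.
Yolanda → UTC: 12:00–14:00, 15:00–16:00, 18:00–18:30, 20:30–21:00.
Alice → UTC: 03:30–04:00, 06:30–14:00.
Emeka ∩ Pablo: 16:30–17:00.
Emeka ∩ Pablo ∩ Viktor: (none).
Emeka ∩ Pablo ∩ Viktor ∩ Yolanda: (none).
Emeka ∩ Pablo ∩ Viktor ∩ Yolanda ∩ Alice: (none).
Windows ≥ 60 min: (none).

none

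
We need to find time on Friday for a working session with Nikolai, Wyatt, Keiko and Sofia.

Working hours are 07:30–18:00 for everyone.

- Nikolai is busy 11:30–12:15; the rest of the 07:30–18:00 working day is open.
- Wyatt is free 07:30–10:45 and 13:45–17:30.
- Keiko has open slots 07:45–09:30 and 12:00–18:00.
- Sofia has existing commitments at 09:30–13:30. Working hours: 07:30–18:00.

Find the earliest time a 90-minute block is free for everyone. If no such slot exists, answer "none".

07:45

Nikolai free within 07:30–18:00: 07:30–11:30, 12:15–18:00.
Sofia free within 07:30–18:00: 07:30–09:30, 13:30–18:00.
Nikolai ∩ Wyatt: 07:30–10:45, 13:45–17:30.
Nikolai ∩ Wyatt ∩ Keiko: 07:45–09:30, 13:45–17:30.
Nikolai ∩ Wyatt ∩ Keiko ∩ Sofia: 07:45–09:30, 13:45–17:30.
Windows ≥ 90 min: 07:45–09:30, 13:45–17:30.
Earliest such window starts at 07:45.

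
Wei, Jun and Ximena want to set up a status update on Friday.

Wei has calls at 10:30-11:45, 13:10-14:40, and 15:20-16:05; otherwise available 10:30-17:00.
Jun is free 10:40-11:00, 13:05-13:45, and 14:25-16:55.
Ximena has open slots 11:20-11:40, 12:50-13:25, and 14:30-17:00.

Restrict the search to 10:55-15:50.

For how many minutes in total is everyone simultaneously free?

Wei free within 10:30–17:00: 11:45–13:10, 14:40–15:20, 16:05–17:00.
Wei ∩ Jun: 13:05–13:10, 14:40–15:20, 16:05–16:55.
Wei ∩ Jun ∩ Ximena: 13:05–13:10, 14:40–15:20, 16:05–16:55.
Restricted to 10:55–15:50: 13:05–13:10, 14:40–15:20.
Total common minutes: 5 + 40 = 45.

45 minutes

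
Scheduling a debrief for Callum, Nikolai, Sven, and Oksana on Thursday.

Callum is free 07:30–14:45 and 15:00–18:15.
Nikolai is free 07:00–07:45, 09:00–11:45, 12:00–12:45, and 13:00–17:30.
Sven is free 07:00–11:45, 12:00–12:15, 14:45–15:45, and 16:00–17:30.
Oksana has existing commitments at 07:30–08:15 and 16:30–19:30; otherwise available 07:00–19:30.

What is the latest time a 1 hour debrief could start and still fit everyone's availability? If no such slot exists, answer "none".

Oksana free within 07:00–19:30: 07:00–07:30, 08:15–16:30.
Callum ∩ Nikolai: 07:30–07:45, 09:00–11:45, 12:00–12:45, 13:00–14:45, 15:00–17:30.
Callum ∩ Nikolai ∩ Sven: 07:30–07:45, 09:00–11:45, 12:00–12:15, 15:00–15:45, 16:00–17:30.
Callum ∩ Nikolai ∩ Sven ∩ Oksana: 09:00–11:45, 12:00–12:15, 15:00–15:45, 16:00–16:30.
Windows ≥ 60 min: 09:00–11:45.
Latest start in the last window 09:00–11:45 is 11:45 − 60 min = 10:45.

10:45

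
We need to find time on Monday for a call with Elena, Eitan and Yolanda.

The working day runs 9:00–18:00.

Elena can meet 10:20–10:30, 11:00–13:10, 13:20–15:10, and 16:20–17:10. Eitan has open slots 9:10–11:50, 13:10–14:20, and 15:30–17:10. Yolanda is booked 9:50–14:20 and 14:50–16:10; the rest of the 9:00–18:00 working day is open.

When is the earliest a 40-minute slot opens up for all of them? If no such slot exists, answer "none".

Yolanda free within 09:00–18:00: 09:00–09:50, 14:20–14:50, 16:10–18:00.
Elena ∩ Eitan: 10:20–10:30, 11:00–11:50, 13:20–14:20, 16:20–17:10.
Elena ∩ Eitan ∩ Yolanda: 16:20–17:10.
Windows ≥ 40 min: 16:20–17:10.
Earliest such window starts at 16:20.

16:20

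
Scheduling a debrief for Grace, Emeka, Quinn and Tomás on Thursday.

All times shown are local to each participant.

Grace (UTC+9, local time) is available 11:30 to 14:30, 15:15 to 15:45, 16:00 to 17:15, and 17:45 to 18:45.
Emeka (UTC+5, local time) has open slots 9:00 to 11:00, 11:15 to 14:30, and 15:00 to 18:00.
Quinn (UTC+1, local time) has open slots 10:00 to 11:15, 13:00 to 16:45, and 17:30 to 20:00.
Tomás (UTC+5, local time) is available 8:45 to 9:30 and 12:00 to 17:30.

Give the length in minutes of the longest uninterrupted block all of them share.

30 minutes

Grace → UTC: 02:30–05:30, 06:15–06:45, 07:00–08:15, 08:45–09:45.
Emeka → UTC: 04:00–06:00, 06:15–09:30, 10:00–13:00.
Quinn → UTC: 09:00–10:15, 12:00–15:45, 16:30–19:00.
Tomás → UTC: 03:45–04:30, 07:00–12:30.
Grace ∩ Emeka: 04:00–05:30, 06:15–06:45, 07:00–08:15, 08:45–09:30.
Grace ∩ Emeka ∩ Quinn: 09:00–09:30.
Grace ∩ Emeka ∩ Quinn ∩ Tomás: 09:00–09:30.
Single common window of 30 minutes.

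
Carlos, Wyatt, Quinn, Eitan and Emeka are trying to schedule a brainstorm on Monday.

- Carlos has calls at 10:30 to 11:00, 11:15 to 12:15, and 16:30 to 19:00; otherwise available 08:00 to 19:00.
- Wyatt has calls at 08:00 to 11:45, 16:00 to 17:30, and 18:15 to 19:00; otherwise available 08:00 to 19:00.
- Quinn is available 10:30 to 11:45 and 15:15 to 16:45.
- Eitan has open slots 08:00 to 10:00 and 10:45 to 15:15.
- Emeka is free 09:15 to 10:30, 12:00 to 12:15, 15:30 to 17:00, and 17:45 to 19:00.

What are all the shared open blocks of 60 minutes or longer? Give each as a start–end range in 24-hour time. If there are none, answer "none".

Carlos free within 08:00–19:00: 08:00–10:30, 11:00–11:15, 12:15–16:30.
Wyatt free within 08:00–19:00: 11:45–16:00, 17:30–18:15.
Carlos ∩ Wyatt: 12:15–16:00.
Carlos ∩ Wyatt ∩ Quinn: 15:15–16:00.
Carlos ∩ Wyatt ∩ Quinn ∩ Eitan: (none).
Carlos ∩ Wyatt ∩ Quinn ∩ Eitan ∩ Emeka: (none).
Windows ≥ 60 min: (none).

none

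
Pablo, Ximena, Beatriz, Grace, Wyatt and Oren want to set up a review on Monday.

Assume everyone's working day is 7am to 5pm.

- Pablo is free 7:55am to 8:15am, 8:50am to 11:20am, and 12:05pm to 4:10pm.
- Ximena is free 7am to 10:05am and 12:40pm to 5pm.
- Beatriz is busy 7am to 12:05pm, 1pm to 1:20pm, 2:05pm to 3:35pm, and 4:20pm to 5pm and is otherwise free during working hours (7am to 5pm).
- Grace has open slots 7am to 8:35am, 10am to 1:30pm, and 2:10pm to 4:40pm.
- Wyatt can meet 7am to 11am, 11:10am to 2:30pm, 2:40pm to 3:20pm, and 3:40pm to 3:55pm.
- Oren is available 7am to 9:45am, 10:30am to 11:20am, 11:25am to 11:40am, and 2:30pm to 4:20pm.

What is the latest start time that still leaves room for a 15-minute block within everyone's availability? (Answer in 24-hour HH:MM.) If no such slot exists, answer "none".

15:40

Beatriz free within 07:00–17:00: 12:05–13:00, 13:20–14:05, 15:35–16:20.
Pablo ∩ Ximena: 07:55–08:15, 08:50–10:05, 12:40–16:10.
Pablo ∩ Ximena ∩ Beatriz: 12:40–13:00, 13:20–14:05, 15:35–16:10.
Pablo ∩ Ximena ∩ Beatriz ∩ Grace: 12:40–13:00, 13:20–13:30, 15:35–16:10.
Pablo ∩ Ximena ∩ Beatriz ∩ Grace ∩ Wyatt: 12:40–13:00, 13:20–13:30, 15:40–15:55.
Pablo ∩ Ximena ∩ Beatriz ∩ Grace ∩ Wyatt ∩ Oren: 15:40–15:55.
Windows ≥ 15 min: 15:40–15:55.
Latest start in the last window 15:40–15:55 is 15:55 − 15 min = 15:40.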